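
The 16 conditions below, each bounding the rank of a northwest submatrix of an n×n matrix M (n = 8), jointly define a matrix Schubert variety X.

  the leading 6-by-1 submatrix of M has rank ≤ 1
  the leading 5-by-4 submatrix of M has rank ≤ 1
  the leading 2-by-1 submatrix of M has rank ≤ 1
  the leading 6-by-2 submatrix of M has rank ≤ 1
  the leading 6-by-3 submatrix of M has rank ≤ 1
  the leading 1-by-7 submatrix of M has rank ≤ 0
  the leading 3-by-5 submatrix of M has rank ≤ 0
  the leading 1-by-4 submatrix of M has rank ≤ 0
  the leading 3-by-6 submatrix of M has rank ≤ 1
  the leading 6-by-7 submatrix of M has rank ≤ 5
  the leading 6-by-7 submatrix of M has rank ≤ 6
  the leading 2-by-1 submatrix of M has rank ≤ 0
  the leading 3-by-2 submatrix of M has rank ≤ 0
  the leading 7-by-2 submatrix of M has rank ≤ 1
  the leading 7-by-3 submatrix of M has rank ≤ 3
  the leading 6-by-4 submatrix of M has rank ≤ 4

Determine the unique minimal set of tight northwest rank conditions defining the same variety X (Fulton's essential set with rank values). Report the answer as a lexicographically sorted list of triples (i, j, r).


Reconstructing r_w from the 16 given conditions:

  i=1: 0  0  0  0  0  0  0  1
  i=2: 0  0  0  0  0  1  1  2
  i=3: 0  0  0  0  0  1  2  3
  i=4: 1  1  1  1  1  2  3  4
  i=5: 1  1  1  1  2  3  4  5
  i=6: 1  1  1  2  3  4  5  6
  i=7: 1  1  2  3  4  5  6  7
  i=8: 1  2  3  4  5  6  7  8

the unique w with this rank table is (8, 6, 7, 1, 5, 4, 3, 2).

ℓ(w)=23; the 5 essential cells (i,j,r):

[(1, 7, 0), (3, 5, 0), (5, 4, 1), (6, 3, 1), (7, 2, 1)]


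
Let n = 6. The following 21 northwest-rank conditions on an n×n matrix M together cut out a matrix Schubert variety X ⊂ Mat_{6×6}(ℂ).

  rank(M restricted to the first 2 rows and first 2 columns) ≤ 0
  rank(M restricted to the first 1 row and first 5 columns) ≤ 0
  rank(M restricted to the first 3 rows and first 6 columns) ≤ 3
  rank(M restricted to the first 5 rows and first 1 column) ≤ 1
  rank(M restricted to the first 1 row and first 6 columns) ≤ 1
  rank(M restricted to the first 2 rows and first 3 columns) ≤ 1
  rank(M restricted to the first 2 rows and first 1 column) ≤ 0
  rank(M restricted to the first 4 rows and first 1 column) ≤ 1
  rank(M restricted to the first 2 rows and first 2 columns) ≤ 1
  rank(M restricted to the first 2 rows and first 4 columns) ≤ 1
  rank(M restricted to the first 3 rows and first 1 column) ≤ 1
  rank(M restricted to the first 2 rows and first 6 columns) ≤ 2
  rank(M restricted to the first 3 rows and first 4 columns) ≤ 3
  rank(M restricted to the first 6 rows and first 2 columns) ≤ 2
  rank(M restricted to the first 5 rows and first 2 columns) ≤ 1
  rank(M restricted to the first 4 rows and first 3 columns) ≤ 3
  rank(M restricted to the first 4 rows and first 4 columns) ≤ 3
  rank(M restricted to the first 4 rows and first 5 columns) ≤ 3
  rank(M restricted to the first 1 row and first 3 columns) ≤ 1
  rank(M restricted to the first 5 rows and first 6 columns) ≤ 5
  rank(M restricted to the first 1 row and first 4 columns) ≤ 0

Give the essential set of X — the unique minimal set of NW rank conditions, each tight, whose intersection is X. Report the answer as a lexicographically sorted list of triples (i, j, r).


Recovering R(i,j) via the rank-extension bound from the 21 conditions:

  0  0  0  0  0  1
  0  0  1  1  1  2
  1  1  2  2  2  3
  1  1  2  3  3  4
  1  1  2  3  4  5
  1  2  3  4  5  6

second differences of R give the permutation w = (6, 3, 1, 4, 5, 2).

ℓ(w)=9; the 3 essential cells (i,j,r):

[(1, 5, 0), (2, 2, 0), (5, 2, 1)]


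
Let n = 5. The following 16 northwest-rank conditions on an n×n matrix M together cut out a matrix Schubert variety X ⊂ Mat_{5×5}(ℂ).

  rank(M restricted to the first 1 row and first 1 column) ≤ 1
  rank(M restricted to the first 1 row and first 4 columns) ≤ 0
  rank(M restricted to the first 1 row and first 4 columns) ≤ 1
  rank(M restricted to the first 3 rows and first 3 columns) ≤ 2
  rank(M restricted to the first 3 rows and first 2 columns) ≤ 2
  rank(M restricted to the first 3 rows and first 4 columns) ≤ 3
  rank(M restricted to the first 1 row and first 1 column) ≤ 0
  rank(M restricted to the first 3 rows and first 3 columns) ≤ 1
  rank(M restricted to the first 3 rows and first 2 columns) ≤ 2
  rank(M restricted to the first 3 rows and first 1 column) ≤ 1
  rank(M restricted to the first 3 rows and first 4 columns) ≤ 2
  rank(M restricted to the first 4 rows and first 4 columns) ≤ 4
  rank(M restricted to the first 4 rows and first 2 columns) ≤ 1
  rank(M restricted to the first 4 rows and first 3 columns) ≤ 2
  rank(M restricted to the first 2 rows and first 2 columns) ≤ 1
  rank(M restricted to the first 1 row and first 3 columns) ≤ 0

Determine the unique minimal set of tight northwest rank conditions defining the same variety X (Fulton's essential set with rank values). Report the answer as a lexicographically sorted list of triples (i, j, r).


Propagating the 16 rank bounds to every northwest block:

  i=1: 0 0 0 0 1
  i=2: 1 1 1 1 2
  i=3: 1 1 1 2 3
  i=4: 1 1 2 3 4
  i=5: 1 2 3 4 5

second differences of R give the permutation w = (5, 1, 4, 3, 2).

|D(w)|=7, |Ess(w)|=3:

[(1, 4, 0), (3, 3, 1), (4, 2, 1)]


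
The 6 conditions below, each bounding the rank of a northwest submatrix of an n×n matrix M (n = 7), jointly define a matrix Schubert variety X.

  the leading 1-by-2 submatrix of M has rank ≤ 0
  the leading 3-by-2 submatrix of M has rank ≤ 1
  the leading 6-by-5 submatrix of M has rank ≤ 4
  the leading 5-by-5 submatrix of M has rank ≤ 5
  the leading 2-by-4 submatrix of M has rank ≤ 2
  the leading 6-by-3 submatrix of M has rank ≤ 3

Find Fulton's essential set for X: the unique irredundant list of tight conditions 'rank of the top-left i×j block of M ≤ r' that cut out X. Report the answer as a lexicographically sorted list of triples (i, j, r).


Recovering R(i,j) via the rank-extension bound from the 6 conditions:

  0, 0, 1, 1, 1, 1, 1
  1, 1, 2, 2, 2, 2, 2
  1, 1, 2, 3, 3, 3, 3
  1, 2, 3, 4, 4, 4, 4
  1, 2, 3, 4, 4, 5, 5
  1, 2, 3, 4, 4, 5, 6
  1, 2, 3, 4, 5, 6, 7

so w = (3, 1, 4, 2, 6, 7, 5).

ℓ(w)=5; the 3 essential cells (i,j,r):

[(1, 2, 0), (3, 2, 1), (6, 5, 4)]


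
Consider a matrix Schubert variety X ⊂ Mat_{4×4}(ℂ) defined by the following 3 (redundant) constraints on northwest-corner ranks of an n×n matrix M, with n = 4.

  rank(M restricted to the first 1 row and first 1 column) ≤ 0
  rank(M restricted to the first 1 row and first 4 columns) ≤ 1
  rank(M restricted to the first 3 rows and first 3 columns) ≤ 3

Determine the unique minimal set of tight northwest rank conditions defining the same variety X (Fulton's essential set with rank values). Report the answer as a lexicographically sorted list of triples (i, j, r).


The tightest implied rank at each (i,j), from the 3 conditions:

  R[1]: 0  1  1  1
  R[2]: 1  2  2  2
  R[3]: 1  2  3  3
  R[4]: 1  2  3  4

the unique w with this rank table is (2, 1, 3, 4).

Rothe diagram D(w) (1 cell), 1 SE-corner (essential condition):

[(1, 1, 0)]


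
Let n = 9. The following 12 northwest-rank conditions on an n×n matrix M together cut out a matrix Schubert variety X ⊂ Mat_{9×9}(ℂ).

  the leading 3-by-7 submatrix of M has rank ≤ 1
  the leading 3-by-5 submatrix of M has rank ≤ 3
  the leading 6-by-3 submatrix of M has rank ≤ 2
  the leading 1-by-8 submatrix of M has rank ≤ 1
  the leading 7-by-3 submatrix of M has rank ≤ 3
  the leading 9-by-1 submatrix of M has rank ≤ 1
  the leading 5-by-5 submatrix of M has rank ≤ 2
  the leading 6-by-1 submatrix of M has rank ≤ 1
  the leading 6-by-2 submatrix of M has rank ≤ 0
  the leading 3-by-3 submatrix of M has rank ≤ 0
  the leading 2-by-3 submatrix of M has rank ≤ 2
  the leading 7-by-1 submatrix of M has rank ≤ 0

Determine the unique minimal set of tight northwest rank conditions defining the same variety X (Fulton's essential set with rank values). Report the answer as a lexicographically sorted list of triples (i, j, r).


Propagating the 12 rank bounds to every northwest block:

  i=1: 0 0 0 1 1 1 1 1 1
  i=2: 0 0 0 1 1 1 1 2 2
  i=3: 0 0 0 1 1 1 1 2 3
  i=4: 0 0 1 2 2 2 2 3 4
  i=5: 0 0 1 2 2 3 3 4 5
  i=6: 0 0 1 2 3 4 4 5 6
  i=7: 0 1 2 3 4 5 5 6 7
  i=8: 1 2 3 4 5 6 6 7 8
  i=9: 1 2 3 4 5 6 7 8 9

reading off 1-entries of Δ²R: w = (4, 8, 9, 3, 6, 5, 2, 1, 7).

ℓ(w)=23; the 5 essential cells (i,j,r):

[(3, 3, 0), (3, 7, 1), (5, 5, 2), (6, 2, 0), (7, 1, 0)]


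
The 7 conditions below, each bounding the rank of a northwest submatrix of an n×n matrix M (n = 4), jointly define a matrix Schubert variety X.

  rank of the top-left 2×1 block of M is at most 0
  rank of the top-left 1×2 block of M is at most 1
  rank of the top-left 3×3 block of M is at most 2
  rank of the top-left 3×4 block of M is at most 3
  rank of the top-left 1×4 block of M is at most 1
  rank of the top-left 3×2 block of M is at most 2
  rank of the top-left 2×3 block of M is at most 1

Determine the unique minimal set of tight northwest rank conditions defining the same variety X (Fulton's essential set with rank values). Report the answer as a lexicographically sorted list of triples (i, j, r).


Rank table r_w(4×4) implied by the 7 constraints:

  0 1 1 1
  0 1 1 2
  1 2 2 3
  1 2 3 4

hence w(1..4) = (2, 4, 1, 3).

|D(w)|=3, |Ess(w)|=2:

[(2, 1, 0), (2, 3, 1)]


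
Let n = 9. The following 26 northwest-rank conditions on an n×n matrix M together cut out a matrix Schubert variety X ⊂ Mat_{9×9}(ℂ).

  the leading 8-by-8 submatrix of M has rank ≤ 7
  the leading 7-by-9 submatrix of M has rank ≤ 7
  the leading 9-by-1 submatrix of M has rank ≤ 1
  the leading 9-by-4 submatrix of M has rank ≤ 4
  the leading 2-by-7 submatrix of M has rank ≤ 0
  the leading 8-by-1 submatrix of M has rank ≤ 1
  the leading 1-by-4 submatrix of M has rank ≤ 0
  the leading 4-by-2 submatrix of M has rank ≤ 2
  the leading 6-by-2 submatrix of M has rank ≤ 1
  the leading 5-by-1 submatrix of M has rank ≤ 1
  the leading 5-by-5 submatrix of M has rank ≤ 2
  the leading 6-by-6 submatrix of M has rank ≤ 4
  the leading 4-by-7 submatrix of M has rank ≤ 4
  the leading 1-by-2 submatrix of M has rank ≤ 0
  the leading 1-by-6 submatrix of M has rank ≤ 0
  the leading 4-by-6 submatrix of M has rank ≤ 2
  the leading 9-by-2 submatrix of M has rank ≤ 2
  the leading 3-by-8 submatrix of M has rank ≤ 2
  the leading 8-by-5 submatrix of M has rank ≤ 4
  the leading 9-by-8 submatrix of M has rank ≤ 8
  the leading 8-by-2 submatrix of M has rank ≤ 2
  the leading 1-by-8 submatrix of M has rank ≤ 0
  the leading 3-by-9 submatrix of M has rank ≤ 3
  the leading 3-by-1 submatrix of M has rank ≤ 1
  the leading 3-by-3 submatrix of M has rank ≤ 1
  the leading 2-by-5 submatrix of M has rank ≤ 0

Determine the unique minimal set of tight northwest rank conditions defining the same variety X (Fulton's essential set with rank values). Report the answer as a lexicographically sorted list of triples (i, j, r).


Recovering R(i,j) via the rank-extension bound from the 26 conditions:

  i=1: 0, 0, 0, 0, 0, 0, 0, 0, 1
  i=2: 0, 0, 0, 0, 0, 0, 0, 1, 2
  i=3: 1, 1, 1, 1, 1, 1, 1, 2, 3
  i=4: 1, 1, 2, 2, 2, 2, 2, 3, 4
  i=5: 1, 1, 2, 2, 2, 3, 3, 4, 5
  i=6: 1, 1, 2, 3, 3, 4, 4, 5, 6
  i=7: 1, 2, 3, 4, 4, 5, 5, 6, 7
  i=8: 1, 2, 3, 4, 4, 5, 6, 7, 8
  i=9: 1, 2, 3, 4, 5, 6, 7, 8, 9

giving w = (9, 8, 1, 3, 6, 4, 2, 7, 5) via Δ²R.

ℓ(w)=21; the 5 essential cells (i,j,r):

[(1, 8, 0), (2, 7, 0), (5, 5, 2), (6, 2, 1), (8, 5, 4)]


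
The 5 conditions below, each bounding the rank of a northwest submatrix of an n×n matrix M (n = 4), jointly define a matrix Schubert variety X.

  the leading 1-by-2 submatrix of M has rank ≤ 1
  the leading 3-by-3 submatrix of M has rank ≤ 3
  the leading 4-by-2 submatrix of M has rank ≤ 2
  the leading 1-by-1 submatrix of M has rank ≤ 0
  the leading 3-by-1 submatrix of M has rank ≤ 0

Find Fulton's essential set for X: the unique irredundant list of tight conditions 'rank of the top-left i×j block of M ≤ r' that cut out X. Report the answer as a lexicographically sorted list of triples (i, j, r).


Rank table r_w(4×4) implied by the 5 constraints:

  R[1]: 0, 1, 1, 1
  R[2]: 0, 1, 2, 2
  R[3]: 0, 1, 2, 3
  R[4]: 1, 2, 3, 4

reading off 1-entries of Δ²R: w = (2, 3, 4, 1).

ℓ(w)=3; the 1 essential cell (i,j,r):

[(3, 1, 0)]


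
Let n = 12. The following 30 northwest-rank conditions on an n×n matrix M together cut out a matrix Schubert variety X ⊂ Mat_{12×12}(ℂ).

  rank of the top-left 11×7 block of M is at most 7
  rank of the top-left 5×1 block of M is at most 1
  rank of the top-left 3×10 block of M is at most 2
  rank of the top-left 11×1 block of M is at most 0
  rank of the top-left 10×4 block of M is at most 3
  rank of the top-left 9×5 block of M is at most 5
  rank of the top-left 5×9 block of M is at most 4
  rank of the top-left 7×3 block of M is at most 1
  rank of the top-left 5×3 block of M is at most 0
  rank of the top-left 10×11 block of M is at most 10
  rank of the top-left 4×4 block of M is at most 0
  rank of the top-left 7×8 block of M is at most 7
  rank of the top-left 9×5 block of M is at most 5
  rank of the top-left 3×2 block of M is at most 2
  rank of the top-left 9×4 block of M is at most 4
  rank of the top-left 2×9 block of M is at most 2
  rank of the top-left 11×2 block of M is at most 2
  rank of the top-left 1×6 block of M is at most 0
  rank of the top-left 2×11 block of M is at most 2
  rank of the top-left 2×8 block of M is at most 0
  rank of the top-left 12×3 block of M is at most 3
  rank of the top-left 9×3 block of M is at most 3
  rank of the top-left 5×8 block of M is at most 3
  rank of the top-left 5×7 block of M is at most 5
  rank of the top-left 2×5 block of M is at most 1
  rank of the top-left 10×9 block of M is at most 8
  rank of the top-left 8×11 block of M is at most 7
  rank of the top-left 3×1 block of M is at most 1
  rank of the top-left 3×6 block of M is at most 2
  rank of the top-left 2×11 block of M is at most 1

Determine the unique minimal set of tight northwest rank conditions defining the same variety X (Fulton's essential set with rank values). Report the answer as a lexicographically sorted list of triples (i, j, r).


Computing R[i][j] = min implied NW-rank bound (n=12, 30 conditions):

  row 1: 0 | 0 | 0 | 0 | 0 | 0 | 0 | 0 | 1 | 1 | 1 | 1
  row 2: 0 | 0 | 0 | 0 | 0 | 0 | 0 | 0 | 1 | 1 | 1 | 2
  row 3: 0 | 0 | 0 | 0 | 1 | 1 | 1 | 1 | 2 | 2 | 2 | 3
  row 4: 0 | 0 | 0 | 0 | 1 | 2 | 2 | 2 | 3 | 3 | 3 | 4
  row 5: 0 | 0 | 0 | 1 | 2 | 3 | 3 | 3 | 4 | 4 | 4 | 5
  row 6: 0 | 1 | 1 | 2 | 3 | 4 | 4 | 4 | 5 | 5 | 5 | 6
  row 7: 0 | 1 | 1 | 2 | 3 | 4 | 5 | 5 | 6 | 6 | 6 | 7
  row 8: 0 | 1 | 2 | 3 | 4 | 5 | 6 | 6 | 7 | 7 | 7 | 8
  row 9: 0 | 1 | 2 | 3 | 4 | 5 | 6 | 7 | 8 | 8 | 8 | 9
  row 10: 0 | 1 | 2 | 3 | 4 | 5 | 6 | 7 | 8 | 9 | 9 | 10
  row 11: 0 | 1 | 2 | 3 | 4 | 5 | 6 | 7 | 8 | 9 | 10 | 11
  row 12: 1 | 2 | 3 | 4 | 5 | 6 | 7 | 8 | 9 | 10 | 11 | 12

second differences of R give the permutation w = (9, 12, 5, 6, 4, 2, 7, 3, 8, 10, 11, 1).

Fulton essential set (6 of the 36 Rothe cells):

[(2, 8, 0), (2, 11, 1), (4, 4, 0), (5, 3, 0), (7, 3, 1), (11, 1, 0)]


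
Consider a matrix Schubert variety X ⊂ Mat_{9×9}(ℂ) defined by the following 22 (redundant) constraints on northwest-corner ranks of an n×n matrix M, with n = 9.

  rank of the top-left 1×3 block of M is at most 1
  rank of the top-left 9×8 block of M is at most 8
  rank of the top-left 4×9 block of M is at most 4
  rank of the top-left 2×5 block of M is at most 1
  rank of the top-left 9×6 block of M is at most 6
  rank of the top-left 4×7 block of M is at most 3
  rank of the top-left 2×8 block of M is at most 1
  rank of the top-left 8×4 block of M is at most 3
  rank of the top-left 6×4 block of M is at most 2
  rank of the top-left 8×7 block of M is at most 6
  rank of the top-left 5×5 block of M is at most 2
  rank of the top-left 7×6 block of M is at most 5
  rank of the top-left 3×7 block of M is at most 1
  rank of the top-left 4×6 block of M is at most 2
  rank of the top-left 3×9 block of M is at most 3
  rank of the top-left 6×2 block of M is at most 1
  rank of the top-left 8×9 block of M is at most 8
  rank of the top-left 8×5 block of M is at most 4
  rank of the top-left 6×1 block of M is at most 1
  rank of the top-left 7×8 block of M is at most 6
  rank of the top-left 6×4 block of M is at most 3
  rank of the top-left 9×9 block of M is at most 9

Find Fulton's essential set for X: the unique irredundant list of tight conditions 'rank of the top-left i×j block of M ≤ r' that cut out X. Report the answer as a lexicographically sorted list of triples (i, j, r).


Computing R[i][j] = min implied NW-rank bound (n=9, 22 conditions):

  row 1: 1  1  1  1  1  1  1  1  1
  row 2: 1  1  1  1  1  1  1  1  2
  row 3: 1  1  1  1  1  1  1  2  3
  row 4: 1  1  2  2  2  2  2  3  4
  row 5: 1  1  2  2  2  3  3  4  5
  row 6: 1  1  2  2  3  4  4  5  6
  row 7: 1  2  3  3  4  5  5  6  7
  row 8: 1  2  3  3  4  5  6  7  8
  row 9: 1  2  3  4  5  6  7  8  9

giving w = (1, 9, 8, 3, 6, 5, 2, 7, 4) via Δ²R.

|D(w)|=20, |Ess(w)|=6:

[(2, 8, 1), (3, 7, 1), (5, 5, 2), (6, 2, 1), (6, 4, 2), (8, 4, 3)]


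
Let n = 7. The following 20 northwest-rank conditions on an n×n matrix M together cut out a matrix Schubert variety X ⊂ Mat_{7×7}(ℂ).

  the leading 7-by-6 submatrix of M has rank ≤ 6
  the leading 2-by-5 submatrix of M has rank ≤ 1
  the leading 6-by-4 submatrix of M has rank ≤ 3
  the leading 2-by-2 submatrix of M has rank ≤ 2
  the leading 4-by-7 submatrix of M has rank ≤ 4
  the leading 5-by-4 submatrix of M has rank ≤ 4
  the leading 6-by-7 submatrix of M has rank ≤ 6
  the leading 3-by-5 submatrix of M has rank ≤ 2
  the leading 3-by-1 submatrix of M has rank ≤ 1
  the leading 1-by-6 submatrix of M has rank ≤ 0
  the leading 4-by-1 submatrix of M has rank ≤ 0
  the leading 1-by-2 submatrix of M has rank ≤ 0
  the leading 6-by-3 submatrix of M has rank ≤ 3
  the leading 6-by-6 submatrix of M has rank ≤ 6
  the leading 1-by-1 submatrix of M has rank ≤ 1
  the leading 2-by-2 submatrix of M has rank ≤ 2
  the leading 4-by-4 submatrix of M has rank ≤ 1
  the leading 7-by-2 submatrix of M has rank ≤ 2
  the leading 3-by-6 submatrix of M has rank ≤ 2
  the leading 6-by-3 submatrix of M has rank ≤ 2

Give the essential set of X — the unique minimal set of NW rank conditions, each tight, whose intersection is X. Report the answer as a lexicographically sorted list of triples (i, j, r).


The tightest implied rank at each (i,j), from the 20 conditions:

  row 1: 0 0 0 0 0 0 1
  row 2: 0 1 1 1 1 1 2
  row 3: 0 1 1 1 2 2 3
  row 4: 0 1 1 1 2 3 4
  row 5: 1 2 2 2 3 4 5
  row 6: 1 2 2 3 4 5 6
  row 7: 1 2 3 4 5 6 7

so w = (7, 2, 5, 6, 1, 4, 3).

Fulton essential set (4 of the 14 Rothe cells):

[(1, 6, 0), (4, 1, 0), (4, 4, 1), (6, 3, 2)]


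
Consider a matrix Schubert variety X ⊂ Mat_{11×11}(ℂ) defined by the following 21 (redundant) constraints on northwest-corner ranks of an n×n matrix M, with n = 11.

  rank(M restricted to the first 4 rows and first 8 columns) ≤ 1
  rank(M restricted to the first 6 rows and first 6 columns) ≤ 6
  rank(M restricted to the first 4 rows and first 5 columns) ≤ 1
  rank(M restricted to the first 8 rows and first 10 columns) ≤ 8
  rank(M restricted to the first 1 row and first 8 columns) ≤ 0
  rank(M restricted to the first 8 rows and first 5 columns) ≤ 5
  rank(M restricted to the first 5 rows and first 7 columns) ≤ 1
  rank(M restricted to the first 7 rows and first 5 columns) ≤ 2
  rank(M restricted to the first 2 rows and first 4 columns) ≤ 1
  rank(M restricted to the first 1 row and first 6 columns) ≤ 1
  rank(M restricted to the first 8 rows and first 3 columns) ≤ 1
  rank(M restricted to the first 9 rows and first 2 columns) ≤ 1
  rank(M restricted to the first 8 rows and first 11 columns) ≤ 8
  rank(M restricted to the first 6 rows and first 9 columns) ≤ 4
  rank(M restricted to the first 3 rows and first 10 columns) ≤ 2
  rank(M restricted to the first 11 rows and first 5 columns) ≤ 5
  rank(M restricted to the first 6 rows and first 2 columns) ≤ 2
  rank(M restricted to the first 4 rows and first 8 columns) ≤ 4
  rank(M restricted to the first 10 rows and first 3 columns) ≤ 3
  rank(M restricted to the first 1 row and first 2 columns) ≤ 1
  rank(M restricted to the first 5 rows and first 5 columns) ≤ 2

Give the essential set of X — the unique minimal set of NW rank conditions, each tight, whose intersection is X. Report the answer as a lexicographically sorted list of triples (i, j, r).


The tightest implied rank at each (i,j), from the 21 conditions:

  row 1: 0  0  0  0  0  0  0  0  1  1  1
  row 2: 1  1  1  1  1  1  1  1  2  2  2
  row 3: 1  1  1  1  1  1  1  1  2  2  3
  row 4: 1  1  1  1  1  1  1  1  2  3  4
  row 5: 1  1  1  1  1  1  1  2  3  4  5
  row 6: 1  1  1  2  2  2  2  3  4  5  6
  row 7: 1  1  1  2  2  3  3  4  5  6  7
  row 8: 1  1  1  2  3  4  4  5  6  7  8
  row 9: 1  1  2  3  4  5  5  6  7  8  9
  row 10: 1  2  3  4  5  6  6  7  8  9  10
  row 11: 1  2  3  4  5  6  7  8  9  10  11

giving w = (9, 1, 11, 10, 8, 4, 6, 5, 3, 2, 7) via Δ²R.

7 SE-corners of the 37-cell Rothe diagram give Ess(w):

[(1, 8, 0), (3, 10, 2), (4, 8, 1), (5, 7, 1), (7, 5, 2), (8, 3, 1), (9, 2, 1)]


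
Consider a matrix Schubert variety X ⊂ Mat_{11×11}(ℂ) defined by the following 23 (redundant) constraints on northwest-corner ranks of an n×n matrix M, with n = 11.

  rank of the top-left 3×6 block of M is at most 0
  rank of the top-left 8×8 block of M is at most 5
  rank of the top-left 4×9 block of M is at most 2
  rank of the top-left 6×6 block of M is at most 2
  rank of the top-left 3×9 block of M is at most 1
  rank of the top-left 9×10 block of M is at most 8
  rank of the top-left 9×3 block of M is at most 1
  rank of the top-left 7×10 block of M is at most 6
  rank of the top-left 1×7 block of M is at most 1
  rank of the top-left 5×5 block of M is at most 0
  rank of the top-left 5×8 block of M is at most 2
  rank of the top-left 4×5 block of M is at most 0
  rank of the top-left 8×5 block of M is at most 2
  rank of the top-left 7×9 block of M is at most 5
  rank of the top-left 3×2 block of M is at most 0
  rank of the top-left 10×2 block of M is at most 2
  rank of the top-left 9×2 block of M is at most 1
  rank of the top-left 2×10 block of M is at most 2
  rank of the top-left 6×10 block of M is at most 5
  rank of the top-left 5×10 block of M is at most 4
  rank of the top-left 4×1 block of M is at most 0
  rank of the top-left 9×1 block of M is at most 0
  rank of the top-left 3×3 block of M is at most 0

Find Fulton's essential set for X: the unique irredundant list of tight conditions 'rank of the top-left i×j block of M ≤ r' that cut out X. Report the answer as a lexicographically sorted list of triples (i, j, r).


The tightest implied rank at each (i,j), from the 23 conditions:

  row 1: 0 0 0 0 0 0 1 1 1 1 1
  row 2: 0 0 0 0 0 0 1 1 1 2 2
  row 3: 0 0 0 0 0 0 1 1 1 2 3
  row 4: 0 0 0 0 0 1 2 2 2 3 4
  row 5: 0 0 0 0 0 1 2 2 3 4 5
  row 6: 0 1 1 1 1 2 3 3 4 5 6
  row 7: 0 1 1 2 2 3 4 4 5 6 7
  row 8: 0 1 1 2 2 3 4 5 6 7 8
  row 9: 0 1 1 2 3 4 5 6 7 8 9
  row 10: 1 2 2 3 4 5 6 7 8 9 10
  row 11: 1 2 3 4 5 6 7 8 9 10 11

second differences of R give the permutation w = (7, 10, 11, 6, 9, 2, 4, 8, 5, 1, 3).

|D(w)|=41, |Ess(w)|=7:

[(3, 6, 0), (3, 9, 1), (5, 5, 0), (5, 8, 2), (8, 5, 2), (9, 1, 0), (9, 3, 1)]


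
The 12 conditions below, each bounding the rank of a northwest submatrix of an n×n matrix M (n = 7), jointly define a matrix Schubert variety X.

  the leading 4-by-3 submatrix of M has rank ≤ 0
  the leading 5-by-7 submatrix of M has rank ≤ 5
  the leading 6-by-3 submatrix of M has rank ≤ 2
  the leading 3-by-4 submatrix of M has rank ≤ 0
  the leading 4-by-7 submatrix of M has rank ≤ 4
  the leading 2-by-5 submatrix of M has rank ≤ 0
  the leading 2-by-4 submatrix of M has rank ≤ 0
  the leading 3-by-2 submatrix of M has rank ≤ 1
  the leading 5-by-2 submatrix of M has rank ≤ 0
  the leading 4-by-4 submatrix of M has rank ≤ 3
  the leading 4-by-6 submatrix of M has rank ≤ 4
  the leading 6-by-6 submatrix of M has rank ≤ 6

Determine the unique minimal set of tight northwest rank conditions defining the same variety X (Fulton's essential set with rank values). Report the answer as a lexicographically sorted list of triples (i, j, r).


Recovering R(i,j) via the rank-extension bound from the 12 conditions:

  i=1: 0 0 0 0 0 1 1
  i=2: 0 0 0 0 0 1 2
  i=3: 0 0 0 0 1 2 3
  i=4: 0 0 0 1 2 3 4
  i=5: 0 0 1 2 3 4 5
  i=6: 1 1 2 3 4 5 6
  i=7: 1 2 3 4 5 6 7

so w = (6, 7, 5, 4, 3, 1, 2).

Rothe diagram D(w) (19 cells), 4 SE-corners (essential conditions):

[(2, 5, 0), (3, 4, 0), (4, 3, 0), (5, 2, 0)]


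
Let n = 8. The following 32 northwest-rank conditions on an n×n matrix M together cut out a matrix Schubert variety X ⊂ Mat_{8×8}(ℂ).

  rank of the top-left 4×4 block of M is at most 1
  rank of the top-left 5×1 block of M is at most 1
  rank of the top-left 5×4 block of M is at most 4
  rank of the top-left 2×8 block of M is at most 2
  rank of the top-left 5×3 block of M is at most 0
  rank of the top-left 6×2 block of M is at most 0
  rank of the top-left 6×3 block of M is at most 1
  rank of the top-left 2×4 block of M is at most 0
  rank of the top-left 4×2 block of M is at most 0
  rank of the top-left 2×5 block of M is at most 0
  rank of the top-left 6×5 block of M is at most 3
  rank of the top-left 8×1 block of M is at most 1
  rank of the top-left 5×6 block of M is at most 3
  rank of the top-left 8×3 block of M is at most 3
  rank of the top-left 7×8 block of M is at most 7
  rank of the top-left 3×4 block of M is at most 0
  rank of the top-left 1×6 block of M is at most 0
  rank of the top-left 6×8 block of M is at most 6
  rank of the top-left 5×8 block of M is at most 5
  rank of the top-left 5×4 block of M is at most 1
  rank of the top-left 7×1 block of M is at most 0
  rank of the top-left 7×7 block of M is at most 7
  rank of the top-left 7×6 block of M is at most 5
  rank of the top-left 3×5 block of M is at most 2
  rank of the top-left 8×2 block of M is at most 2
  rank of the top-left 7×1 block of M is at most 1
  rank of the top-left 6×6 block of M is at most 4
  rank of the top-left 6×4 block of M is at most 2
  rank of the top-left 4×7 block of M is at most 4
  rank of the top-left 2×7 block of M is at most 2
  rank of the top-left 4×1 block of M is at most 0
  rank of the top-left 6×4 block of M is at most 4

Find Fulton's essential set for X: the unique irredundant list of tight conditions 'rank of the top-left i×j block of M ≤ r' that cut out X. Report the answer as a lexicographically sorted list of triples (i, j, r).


Reconstructing r_w from the 32 given conditions:

  row 1: 0 | 0 | 0 | 0 | 0 | 0 | 1 | 1
  row 2: 0 | 0 | 0 | 0 | 0 | 1 | 2 | 2
  row 3: 0 | 0 | 0 | 0 | 1 | 2 | 3 | 3
  row 4: 0 | 0 | 0 | 1 | 2 | 3 | 4 | 4
  row 5: 0 | 0 | 0 | 1 | 2 | 3 | 4 | 5
  row 6: 0 | 0 | 1 | 2 | 3 | 4 | 5 | 6
  row 7: 0 | 1 | 2 | 3 | 4 | 5 | 6 | 7
  row 8: 1 | 2 | 3 | 4 | 5 | 6 | 7 | 8

the unique w with this rank table is (7, 6, 5, 4, 8, 3, 2, 1).

|D(w)|=24, |Ess(w)|=6:

[(1, 6, 0), (2, 5, 0), (3, 4, 0), (5, 3, 0), (6, 2, 0), (7, 1, 0)]


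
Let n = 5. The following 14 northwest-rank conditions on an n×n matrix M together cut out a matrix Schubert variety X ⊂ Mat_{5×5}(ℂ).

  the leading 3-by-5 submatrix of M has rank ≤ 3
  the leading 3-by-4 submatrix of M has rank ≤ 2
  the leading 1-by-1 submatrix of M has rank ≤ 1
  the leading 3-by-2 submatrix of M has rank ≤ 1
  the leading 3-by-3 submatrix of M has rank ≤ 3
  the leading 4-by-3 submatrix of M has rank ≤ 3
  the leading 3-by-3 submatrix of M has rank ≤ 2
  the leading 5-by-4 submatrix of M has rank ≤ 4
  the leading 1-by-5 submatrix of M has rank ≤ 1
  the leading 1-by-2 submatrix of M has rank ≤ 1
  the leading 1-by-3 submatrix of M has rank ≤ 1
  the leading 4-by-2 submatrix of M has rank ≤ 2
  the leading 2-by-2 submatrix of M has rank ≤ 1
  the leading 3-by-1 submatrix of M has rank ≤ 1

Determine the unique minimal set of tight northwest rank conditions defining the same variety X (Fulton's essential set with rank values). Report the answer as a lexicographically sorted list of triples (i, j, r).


The tightest implied rank at each (i,j), from the 14 conditions:

  R[1]: 1 | 1 | 1 | 1 | 1
  R[2]: 1 | 1 | 2 | 2 | 2
  R[3]: 1 | 1 | 2 | 2 | 3
  R[4]: 1 | 2 | 3 | 3 | 4
  R[5]: 1 | 2 | 3 | 4 | 5

the unique w with this rank table is (1, 3, 5, 2, 4).

2 SE-corners of the 3-cell Rothe diagram give Ess(w):

[(3, 2, 1), (3, 4, 2)]


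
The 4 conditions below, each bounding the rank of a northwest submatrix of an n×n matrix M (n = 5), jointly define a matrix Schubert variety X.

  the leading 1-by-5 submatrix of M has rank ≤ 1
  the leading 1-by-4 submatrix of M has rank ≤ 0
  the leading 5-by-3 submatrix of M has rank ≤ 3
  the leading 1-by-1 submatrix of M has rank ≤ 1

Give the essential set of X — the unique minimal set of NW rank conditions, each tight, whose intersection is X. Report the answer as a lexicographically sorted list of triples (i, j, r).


Reconstructing r_w from the 4 given conditions:

  R[1]: 0  0  0  0  1
  R[2]: 1  1  1  1  2
  R[3]: 1  2  2  2  3
  R[4]: 1  2  3  3  4
  R[5]: 1  2  3  4  5

second differences of R give the permutation w = (5, 1, 2, 3, 4).

ℓ(w)=4; the 1 essential cell (i,j,r):

[(1, 4, 0)]


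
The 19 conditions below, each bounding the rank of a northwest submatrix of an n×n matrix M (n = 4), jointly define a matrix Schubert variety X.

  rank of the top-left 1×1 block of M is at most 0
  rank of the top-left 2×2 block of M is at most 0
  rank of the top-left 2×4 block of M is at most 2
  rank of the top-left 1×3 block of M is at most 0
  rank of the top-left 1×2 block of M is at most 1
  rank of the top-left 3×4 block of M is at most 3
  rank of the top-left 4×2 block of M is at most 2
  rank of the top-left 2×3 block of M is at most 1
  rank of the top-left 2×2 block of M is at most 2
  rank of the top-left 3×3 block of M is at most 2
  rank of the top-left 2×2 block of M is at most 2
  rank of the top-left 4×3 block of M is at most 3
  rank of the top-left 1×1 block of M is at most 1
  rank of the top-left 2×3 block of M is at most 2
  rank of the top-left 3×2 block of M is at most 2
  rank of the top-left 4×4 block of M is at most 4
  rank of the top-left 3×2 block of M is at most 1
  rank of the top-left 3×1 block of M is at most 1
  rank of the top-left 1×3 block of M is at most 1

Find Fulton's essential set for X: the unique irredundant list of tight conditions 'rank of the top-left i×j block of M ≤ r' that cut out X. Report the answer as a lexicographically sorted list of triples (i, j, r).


Reconstructing r_w from the 19 given conditions:

  0  0  0  1
  0  0  1  2
  1  1  2  3
  1  2  3  4

reading off 1-entries of Δ²R: w = (4, 3, 1, 2).

D(w) has 5 cells with 2 SE-corners; essential set:

[(1, 3, 0), (2, 2, 0)]


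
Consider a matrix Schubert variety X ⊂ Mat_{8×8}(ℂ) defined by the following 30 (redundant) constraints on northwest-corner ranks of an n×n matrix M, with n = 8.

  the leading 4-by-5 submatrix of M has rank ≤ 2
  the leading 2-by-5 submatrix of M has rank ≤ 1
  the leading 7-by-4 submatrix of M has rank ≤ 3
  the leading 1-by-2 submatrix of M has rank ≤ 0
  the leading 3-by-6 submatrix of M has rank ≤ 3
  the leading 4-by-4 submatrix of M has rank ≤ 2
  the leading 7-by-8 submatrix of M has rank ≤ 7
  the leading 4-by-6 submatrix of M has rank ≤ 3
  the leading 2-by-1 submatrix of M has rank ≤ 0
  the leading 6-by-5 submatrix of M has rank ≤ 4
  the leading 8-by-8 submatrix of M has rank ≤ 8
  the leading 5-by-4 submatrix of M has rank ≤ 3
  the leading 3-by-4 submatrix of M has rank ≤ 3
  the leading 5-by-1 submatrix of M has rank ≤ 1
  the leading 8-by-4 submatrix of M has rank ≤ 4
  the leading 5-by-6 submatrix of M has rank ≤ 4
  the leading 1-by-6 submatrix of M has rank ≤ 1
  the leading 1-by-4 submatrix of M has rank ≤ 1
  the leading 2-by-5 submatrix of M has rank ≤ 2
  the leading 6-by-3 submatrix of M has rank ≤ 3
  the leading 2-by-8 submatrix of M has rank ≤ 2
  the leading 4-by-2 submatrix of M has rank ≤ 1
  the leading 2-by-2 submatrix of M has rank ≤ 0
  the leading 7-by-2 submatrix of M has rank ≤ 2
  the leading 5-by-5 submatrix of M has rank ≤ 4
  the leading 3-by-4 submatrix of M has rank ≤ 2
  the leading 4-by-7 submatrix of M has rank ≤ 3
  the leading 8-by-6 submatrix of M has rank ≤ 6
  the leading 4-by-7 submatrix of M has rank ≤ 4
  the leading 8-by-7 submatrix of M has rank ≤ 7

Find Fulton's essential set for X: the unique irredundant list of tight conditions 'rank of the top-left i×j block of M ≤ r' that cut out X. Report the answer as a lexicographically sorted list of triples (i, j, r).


Reconstructing r_w from the 30 given conditions:

  row 1: 0, 0, 1, 1, 1, 1, 1, 1
  row 2: 0, 0, 1, 1, 1, 2, 2, 2
  row 3: 1, 1, 2, 2, 2, 3, 3, 3
  row 4: 1, 1, 2, 2, 2, 3, 3, 4
  row 5: 1, 2, 3, 3, 3, 4, 4, 5
  row 6: 1, 2, 3, 3, 4, 5, 5, 6
  row 7: 1, 2, 3, 3, 4, 5, 6, 7
  row 8: 1, 2, 3, 4, 5, 6, 7, 8

hence w(1..8) = (3, 6, 1, 8, 2, 5, 7, 4).

6 SE-corners of the 12-cell Rothe diagram give Ess(w):

[(2, 2, 0), (2, 5, 1), (4, 2, 1), (4, 5, 2), (4, 7, 3), (7, 4, 3)]


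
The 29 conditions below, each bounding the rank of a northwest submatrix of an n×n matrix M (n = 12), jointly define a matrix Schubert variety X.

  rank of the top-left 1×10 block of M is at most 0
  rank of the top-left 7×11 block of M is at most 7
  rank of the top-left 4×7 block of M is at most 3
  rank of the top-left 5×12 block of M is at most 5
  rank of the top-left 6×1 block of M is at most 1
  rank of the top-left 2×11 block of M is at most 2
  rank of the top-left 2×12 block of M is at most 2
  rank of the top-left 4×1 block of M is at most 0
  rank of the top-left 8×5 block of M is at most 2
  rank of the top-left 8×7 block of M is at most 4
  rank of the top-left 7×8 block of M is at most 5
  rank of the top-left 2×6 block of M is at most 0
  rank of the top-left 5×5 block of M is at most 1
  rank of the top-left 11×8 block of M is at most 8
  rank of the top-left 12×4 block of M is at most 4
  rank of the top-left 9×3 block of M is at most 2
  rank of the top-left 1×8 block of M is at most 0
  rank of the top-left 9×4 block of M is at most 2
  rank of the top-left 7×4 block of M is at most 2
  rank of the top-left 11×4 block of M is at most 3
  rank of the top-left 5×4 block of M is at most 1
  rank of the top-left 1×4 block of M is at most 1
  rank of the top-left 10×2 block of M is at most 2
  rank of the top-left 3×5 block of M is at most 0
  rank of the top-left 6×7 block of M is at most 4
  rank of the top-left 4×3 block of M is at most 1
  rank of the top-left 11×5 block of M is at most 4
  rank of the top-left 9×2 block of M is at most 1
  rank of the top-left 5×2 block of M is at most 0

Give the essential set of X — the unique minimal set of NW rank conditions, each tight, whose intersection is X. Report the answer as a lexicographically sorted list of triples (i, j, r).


Recovering R(i,j) via the rank-extension bound from the 29 conditions:

  row 1: 0  0  0  0  0  0  0  0  0  0  1  1
  row 2: 0  0  0  0  0  0  1  1  1  1  2  2
  row 3: 0  0  0  0  0  1  2  2  2  2  3  3
  row 4: 0  0  1  1  1  2  3  3  3  3  4  4
  row 5: 0  0  1  1  1  2  3  4  4  4  5  5
  row 6: 1  1  2  2  2  3  4  5  5  5  6  6
  row 7: 1  1  2  2  2  3  4  5  6  6  7  7
  row 8: 1  1  2  2  2  3  4  5  6  7  8  8
  row 9: 1  1  2  2  3  4  5  6  7  8  9  9
  row 10: 1  2  3  3  4  5  6  7  8  9  10  10
  row 11: 1  2  3  3  4  5  6  7  8  9  10  11
  row 12: 1  2  3  4  5  6  7  8  9  10  11  12

second differences of R give the permutation w = (11, 7, 6, 3, 8, 1, 9, 10, 5, 2, 12, 4).

|D(w)|=36, |Ess(w)|=9:

[(1, 10, 0), (2, 6, 0), (3, 5, 0), (5, 2, 0), (5, 5, 1), (8, 5, 2), (9, 2, 1), (9, 4, 2), (11, 4, 3)]


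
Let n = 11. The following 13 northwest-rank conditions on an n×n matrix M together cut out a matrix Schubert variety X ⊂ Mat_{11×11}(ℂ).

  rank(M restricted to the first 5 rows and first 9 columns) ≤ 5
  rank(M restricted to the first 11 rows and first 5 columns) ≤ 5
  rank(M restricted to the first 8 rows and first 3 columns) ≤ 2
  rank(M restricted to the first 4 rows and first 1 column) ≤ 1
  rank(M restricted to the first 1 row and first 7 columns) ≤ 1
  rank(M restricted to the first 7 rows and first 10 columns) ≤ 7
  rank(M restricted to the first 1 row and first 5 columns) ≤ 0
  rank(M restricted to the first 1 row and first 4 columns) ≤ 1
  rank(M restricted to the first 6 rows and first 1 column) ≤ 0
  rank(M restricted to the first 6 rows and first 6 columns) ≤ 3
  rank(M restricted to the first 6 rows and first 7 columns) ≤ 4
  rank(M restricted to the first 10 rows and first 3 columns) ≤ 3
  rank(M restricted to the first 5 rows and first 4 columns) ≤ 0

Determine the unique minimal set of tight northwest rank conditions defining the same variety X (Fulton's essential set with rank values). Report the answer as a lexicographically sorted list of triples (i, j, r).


Rank table r_w(11×11) implied by the 13 constraints:

  row 1: 0 0 0 0 0 1 1 1 1 1 1
  row 2: 0 0 0 0 1 2 2 2 2 2 2
  row 3: 0 0 0 0 1 2 3 3 3 3 3
  row 4: 0 0 0 0 1 2 3 4 4 4 4
  row 5: 0 0 0 0 1 2 3 4 5 5 5
  row 6: 0 1 1 1 2 3 4 5 6 6 6
  row 7: 1 2 2 2 3 4 5 6 7 7 7
  row 8: 1 2 2 3 4 5 6 7 8 8 8
  row 9: 1 2 3 4 5 6 7 8 9 9 9
  row 10: 1 2 3 4 5 6 7 8 9 10 10
  row 11: 1 2 3 4 5 6 7 8 9 10 11

hence w(1..11) = (6, 5, 7, 8, 9, 2, 1, 4, 3, 10, 11).

ℓ(w)=23; the 4 essential cells (i,j,r):

[(1, 5, 0), (5, 4, 0), (6, 1, 0), (8, 3, 2)]


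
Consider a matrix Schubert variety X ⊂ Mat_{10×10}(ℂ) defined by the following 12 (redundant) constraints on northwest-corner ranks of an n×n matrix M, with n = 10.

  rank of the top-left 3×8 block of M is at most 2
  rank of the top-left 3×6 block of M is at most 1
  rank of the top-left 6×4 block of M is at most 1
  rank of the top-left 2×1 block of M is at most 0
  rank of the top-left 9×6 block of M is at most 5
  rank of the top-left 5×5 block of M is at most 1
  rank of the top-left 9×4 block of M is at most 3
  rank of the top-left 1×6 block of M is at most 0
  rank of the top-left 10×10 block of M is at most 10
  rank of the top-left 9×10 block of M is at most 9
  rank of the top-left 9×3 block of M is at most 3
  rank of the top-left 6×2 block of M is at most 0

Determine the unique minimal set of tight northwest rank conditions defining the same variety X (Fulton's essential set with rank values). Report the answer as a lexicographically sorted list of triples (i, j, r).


Computing R[i][j] = min implied NW-rank bound (n=10, 12 conditions):

  row 1: 0 0 0 0 0 0 1 1 1 1
  row 2: 0 0 1 1 1 1 2 2 2 2
  row 3: 0 0 1 1 1 1 2 2 3 3
  row 4: 0 0 1 1 1 2 3 3 4 4
  row 5: 0 0 1 1 1 2 3 4 5 5
  row 6: 0 0 1 1 2 3 4 5 6 6
  row 7: 1 1 2 2 3 4 5 6 7 7
  row 8: 1 2 3 3 4 5 6 7 8 8
  row 9: 1 2 3 3 4 5 6 7 8 9
  row 10: 1 2 3 4 5 6 7 8 9 10

the unique w with this rank table is (7, 3, 9, 6, 8, 5, 1, 2, 10, 4).

7 SE-corners of the 26-cell Rothe diagram give Ess(w):

[(1, 6, 0), (3, 6, 1), (3, 8, 2), (5, 5, 1), (6, 2, 0), (6, 4, 1), (9, 4, 3)]


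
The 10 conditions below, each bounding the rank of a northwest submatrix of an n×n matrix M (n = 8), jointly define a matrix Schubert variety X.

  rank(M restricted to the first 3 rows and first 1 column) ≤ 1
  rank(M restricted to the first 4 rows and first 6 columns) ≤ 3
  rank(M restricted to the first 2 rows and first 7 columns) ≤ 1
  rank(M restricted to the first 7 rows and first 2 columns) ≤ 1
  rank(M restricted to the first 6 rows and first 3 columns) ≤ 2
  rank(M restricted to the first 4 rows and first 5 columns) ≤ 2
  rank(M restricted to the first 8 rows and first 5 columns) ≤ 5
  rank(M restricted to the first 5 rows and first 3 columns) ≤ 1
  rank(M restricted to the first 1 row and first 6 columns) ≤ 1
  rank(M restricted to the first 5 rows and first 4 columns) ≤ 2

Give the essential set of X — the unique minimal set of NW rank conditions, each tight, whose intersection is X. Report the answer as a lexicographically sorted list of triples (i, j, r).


Propagating the 10 rank bounds to every northwest block:

  R[1]: 1 1 1 1 1 1 1 1
  R[2]: 1 1 1 1 1 1 1 2
  R[3]: 1 1 1 2 2 2 2 3
  R[4]: 1 1 1 2 2 3 3 4
  R[5]: 1 1 1 2 3 4 4 5
  R[6]: 1 1 2 3 4 5 5 6
  R[7]: 1 1 2 3 4 5 6 7
  R[8]: 1 2 3 4 5 6 7 8

hence w(1..8) = (1, 8, 4, 6, 5, 3, 7, 2).

Fulton essential set (4 of the 15 Rothe cells):

[(2, 7, 1), (4, 5, 2), (5, 3, 1), (7, 2, 1)]
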